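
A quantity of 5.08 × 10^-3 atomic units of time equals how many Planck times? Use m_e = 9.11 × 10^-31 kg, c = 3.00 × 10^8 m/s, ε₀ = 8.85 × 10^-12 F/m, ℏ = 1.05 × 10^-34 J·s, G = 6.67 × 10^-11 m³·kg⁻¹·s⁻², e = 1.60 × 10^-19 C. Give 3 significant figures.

2.27 × 10^24

atomic unit of time: τ_au = (4πε₀)²ℏ³/(m_e e⁴) = 2.40 × 10^-17 s
Planck time: t_P = √(ℏG/c⁵) = 5.37 × 10^-44 s
5.08 × 10^-3 × 2.40 × 10^-17 / 5.37 × 10^-44 = 2.27 × 10^24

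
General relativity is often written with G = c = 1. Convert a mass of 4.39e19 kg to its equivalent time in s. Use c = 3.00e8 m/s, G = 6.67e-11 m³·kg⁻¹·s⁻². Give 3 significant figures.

Mass → time via G/c³.
4.39e19 kg × (G/c³) = 1.08e-16 s

1.08e-16 s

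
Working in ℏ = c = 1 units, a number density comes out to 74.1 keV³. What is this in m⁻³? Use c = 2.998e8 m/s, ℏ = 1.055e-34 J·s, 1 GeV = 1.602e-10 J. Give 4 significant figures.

Number density is [L]⁻³ = [E]³/(ℏc)³.
1 GeV³ → 1/(ℏc)³ × (1 GeV in J)³ = 1.299e47 m⁻³.
Convert the energy scale: 74.1 keV³ = 7.41e-17 GeV³.
Result: 7.41e-17 × 1.299e47 = 9.628e30 m⁻³.

9.628e30 m⁻³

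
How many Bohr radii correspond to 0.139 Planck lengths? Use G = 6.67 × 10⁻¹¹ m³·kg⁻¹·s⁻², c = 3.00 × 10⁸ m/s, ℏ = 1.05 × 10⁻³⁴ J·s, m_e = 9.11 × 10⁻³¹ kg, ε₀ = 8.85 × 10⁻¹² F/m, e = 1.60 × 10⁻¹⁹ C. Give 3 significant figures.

Planck length: ℓ_P = √(ℏG/c³) = 1.61 × 10⁻³⁵ m
Bohr radius: a₀ = 4πε₀ℏ²/(m_e e²) = 5.26 × 10⁻¹¹ m
0.139 × 1.61 × 10⁻³⁵ / 5.26 × 10⁻¹¹ = 4.26 × 10⁻²⁶

4.26 × 10⁻²⁶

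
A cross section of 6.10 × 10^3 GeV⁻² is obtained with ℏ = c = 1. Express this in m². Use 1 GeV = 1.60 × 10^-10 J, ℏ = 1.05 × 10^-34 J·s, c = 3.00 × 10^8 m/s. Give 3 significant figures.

Area is [L]² = [E]⁻²·(ℏc)²; restore (ℏc)².
1 GeV⁻² → (ℏc)² × (1 GeV in J)⁻² = 3.88 × 10^-32 m².
Result: 6.10 × 10^3 × 3.88 × 10^-32 = 2.36 × 10^-28 m².

2.36 × 10^-28 m²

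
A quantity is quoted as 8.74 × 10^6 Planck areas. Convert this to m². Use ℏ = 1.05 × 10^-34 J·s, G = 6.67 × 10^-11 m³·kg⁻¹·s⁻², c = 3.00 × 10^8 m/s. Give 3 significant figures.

2.27 × 10^-63 m²

One Planck area: A_P = ℏG/c³ = 2.59 × 10^-70 m².
8.74 × 10^6 × 2.59 × 10^-70 m² = 2.27 × 10^-63 m²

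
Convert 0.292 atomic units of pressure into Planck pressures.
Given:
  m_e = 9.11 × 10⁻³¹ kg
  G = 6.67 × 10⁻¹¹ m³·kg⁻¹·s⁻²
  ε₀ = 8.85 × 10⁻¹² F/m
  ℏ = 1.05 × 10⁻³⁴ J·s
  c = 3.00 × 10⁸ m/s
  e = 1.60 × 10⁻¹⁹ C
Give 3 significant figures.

1.88 × 10⁻¹⁰¹

atomic unit of pressure: P_au = E_h/a₀³ = m_e⁴e¹⁰/((4πε₀)⁵ℏ⁸) = 3.01 × 10¹³ Pa
Planck pressure: p_P = c⁷/(ℏG²) = 4.68 × 10¹¹³ Pa
0.292 × 3.01 × 10¹³ / 4.68 × 10¹¹³ = 1.88 × 10⁻¹⁰¹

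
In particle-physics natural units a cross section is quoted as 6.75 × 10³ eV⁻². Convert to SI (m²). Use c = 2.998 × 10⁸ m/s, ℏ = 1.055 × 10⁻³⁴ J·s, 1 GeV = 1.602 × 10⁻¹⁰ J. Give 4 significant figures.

2.631 × 10⁻¹⁰ m²

Area is [L]² = [E]⁻²·(ℏc)²; restore (ℏc)².
1 GeV⁻² → (ℏc)² × (1 GeV in J)⁻² = 3.898 × 10⁻³² m².
Convert the energy scale: 6.75 × 10³ eV⁻² = 6.75 × 10²¹ GeV⁻².
Result: 6.75 × 10²¹ × 3.898 × 10⁻³² = 2.631 × 10⁻¹⁰ m².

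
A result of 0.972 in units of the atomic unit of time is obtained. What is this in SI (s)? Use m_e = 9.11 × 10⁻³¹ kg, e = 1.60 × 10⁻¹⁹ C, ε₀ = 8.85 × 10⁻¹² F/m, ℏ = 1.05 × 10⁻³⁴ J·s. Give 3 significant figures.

One atomic unit of time: τ_au = (4πε₀)²ℏ³/(m_e e⁴) = 2.40 × 10⁻¹⁷ s.
0.972 × 2.40 × 10⁻¹⁷ s = 2.33 × 10⁻¹⁷ s

2.33 × 10⁻¹⁷ s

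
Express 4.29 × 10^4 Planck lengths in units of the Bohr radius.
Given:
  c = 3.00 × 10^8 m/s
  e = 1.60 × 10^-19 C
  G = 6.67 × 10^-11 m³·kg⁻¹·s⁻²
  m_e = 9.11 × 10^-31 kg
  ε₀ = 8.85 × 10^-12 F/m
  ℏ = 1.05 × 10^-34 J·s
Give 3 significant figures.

1.31 × 10^-20

Planck length: ℓ_P = √(ℏG/c³) = 1.61 × 10^-35 m
Bohr radius: a₀ = 4πε₀ℏ²/(m_e e²) = 5.26 × 10^-11 m
4.29 × 10^4 × 1.61 × 10^-35 / 5.26 × 10^-11 = 1.31 × 10^-20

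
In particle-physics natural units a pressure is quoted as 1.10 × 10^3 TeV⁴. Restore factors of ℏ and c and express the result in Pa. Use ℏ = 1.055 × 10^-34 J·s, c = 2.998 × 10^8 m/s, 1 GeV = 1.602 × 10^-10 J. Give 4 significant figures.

Pressure is [E]/[L]³ = [E]⁴/(ℏc)³.
1 GeV⁴ → 1/(ℏc)³ × (1 GeV in J)⁴ = 2.082 × 10^37 Pa.
Convert the energy scale: 1.10 × 10^3 TeV⁴ = 1.10 × 10^15 GeV⁴.
Result: 1.10 × 10^15 × 2.082 × 10^37 = 2.290 × 10^52 Pa.

2.290 × 10^52 Pa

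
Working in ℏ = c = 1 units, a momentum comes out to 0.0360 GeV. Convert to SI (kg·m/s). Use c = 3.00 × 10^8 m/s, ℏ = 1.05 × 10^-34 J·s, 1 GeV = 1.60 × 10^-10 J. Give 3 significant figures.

Momentum is [E]/c; divide by c.
1 GeV → 1/c × (1 GeV in J) = 5.33 × 10^-19 kg·m/s.
Result: 0.0360 × 5.33 × 10^-19 = 1.92 × 10^-20 kg·m/s.

1.92 × 10^-20 kg·m/s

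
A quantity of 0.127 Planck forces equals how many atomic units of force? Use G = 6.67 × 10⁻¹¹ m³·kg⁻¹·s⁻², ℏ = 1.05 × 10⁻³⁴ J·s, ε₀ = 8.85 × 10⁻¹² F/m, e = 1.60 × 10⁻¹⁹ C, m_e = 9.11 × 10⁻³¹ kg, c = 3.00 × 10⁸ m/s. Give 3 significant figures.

Planck force: F_P = c⁴/G = 1.21 × 10⁴⁴ N
atomic unit of force: F_au = E_h/a₀ = m_e²e⁶/((4πε₀)³ℏ⁴) = 8.33 × 10⁻⁸ N
0.127 × 1.21 × 10⁴⁴ / 8.33 × 10⁻⁸ = 1.85 × 10⁵⁰

1.85 × 10⁵⁰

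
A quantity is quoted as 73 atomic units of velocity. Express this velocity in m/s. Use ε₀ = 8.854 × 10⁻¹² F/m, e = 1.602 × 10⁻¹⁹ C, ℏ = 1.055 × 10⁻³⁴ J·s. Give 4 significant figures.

1.596 × 10⁸ m/s

One atomic unit of velocity: v_au = e²/(4πε₀ℏ) = 2.186 × 10⁶ m/s.
73 × 2.186 × 10⁶ m/s = 1.596 × 10⁸ m/s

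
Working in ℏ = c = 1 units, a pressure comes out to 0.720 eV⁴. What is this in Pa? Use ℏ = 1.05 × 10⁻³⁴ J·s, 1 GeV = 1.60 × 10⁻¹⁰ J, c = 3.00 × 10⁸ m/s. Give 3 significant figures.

15.1 Pa

Pressure is [E]/[L]³ = [E]⁴/(ℏc)³.
1 GeV⁴ → 1/(ℏc)³ × (1 GeV in J)⁴ = 2.10 × 10³⁷ Pa.
Convert the energy scale: 0.720 eV⁴ = 7.20 × 10⁻³⁷ GeV⁴.
Result: 7.20 × 10⁻³⁷ × 2.10 × 10³⁷ = 15.1 Pa.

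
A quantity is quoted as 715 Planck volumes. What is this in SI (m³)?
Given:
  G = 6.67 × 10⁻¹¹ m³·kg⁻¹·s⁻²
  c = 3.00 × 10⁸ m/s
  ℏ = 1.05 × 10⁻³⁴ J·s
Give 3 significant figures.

2.99 × 10⁻¹⁰² m³

One Planck volume: V_P = (ℏG/c³)^(3/2) = 4.18 × 10⁻¹⁰⁵ m³.
715 × 4.18 × 10⁻¹⁰⁵ m³ = 2.99 × 10⁻¹⁰² m³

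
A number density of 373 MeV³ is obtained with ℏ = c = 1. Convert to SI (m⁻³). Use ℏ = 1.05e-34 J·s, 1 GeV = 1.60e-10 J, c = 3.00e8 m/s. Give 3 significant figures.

4.89e40 m⁻³

Number density is [L]⁻³ = [E]³/(ℏc)³.
1 GeV³ → 1/(ℏc)³ × (1 GeV in J)³ = 1.31e47 m⁻³.
Convert the energy scale: 373 MeV³ = 3.73e-7 GeV³.
Result: 3.73e-7 × 1.31e47 = 4.89e40 m⁻³.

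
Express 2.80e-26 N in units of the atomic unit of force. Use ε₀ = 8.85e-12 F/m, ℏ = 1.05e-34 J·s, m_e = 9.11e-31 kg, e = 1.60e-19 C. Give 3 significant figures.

atomic unit of force: F_au = E_h/a₀ = m_e²e⁶/((4πε₀)³ℏ⁴) = 8.33e-8 N.
2.80e-26 / 8.33e-8 = 3.36e-19

3.36e-19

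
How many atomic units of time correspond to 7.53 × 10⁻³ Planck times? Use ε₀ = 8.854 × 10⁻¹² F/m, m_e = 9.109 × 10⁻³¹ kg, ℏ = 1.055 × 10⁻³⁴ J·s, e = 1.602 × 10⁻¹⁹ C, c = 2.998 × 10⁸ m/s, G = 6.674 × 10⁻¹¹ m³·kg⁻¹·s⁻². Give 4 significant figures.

1.676 × 10⁻²⁹

Planck time: t_P = √(ℏG/c⁵) = 5.392 × 10⁻⁴⁴ s
atomic unit of time: τ_au = (4πε₀)²ℏ³/(m_e e⁴) = 2.423 × 10⁻¹⁷ s
7.53 × 10⁻³ × 5.392 × 10⁻⁴⁴ / 2.423 × 10⁻¹⁷ = 1.676 × 10⁻²⁹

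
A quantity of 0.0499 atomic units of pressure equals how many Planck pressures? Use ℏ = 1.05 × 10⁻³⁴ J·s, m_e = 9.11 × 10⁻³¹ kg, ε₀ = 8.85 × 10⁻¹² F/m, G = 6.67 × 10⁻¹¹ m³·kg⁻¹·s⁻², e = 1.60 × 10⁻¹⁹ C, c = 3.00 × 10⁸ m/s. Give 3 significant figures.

atomic unit of pressure: P_au = E_h/a₀³ = m_e⁴e¹⁰/((4πε₀)⁵ℏ⁸) = 3.01 × 10¹³ Pa
Planck pressure: p_P = c⁷/(ℏG²) = 4.68 × 10¹¹³ Pa
0.0499 × 3.01 × 10¹³ / 4.68 × 10¹¹³ = 3.21 × 10⁻¹⁰²

3.21 × 10⁻¹⁰²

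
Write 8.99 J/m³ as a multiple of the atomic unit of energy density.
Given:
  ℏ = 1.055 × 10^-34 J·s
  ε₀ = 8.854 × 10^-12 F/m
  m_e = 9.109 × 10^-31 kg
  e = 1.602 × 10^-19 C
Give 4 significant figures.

atomic unit of energy density: u_au = E_h/a₀³ = m_e⁴e¹⁰/((4πε₀)⁵ℏ⁸) = 2.929 × 10^13 J/m³.
8.99 / 2.929 × 10^13 = 3.069 × 10^-13

3.069 × 10^-13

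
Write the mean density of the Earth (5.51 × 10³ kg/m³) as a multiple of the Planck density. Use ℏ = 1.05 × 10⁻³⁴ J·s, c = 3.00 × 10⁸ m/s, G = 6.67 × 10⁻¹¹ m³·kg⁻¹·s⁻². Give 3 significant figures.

1.06 × 10⁻⁹³

Planck density: ρ_P = c⁵/(ℏG²) = 5.20 × 10⁹⁶ kg/m³.
5.51 × 10³ / 5.20 × 10⁹⁶ = 1.06 × 10⁻⁹³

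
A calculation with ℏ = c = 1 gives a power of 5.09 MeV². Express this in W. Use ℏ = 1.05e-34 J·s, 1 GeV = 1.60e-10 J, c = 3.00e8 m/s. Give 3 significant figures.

Power is [E]/[T] = [E]²/ℏ.
1 GeV² → 1/ℏ × (1 GeV in J)² = 2.44e14 W.
Convert the energy scale: 5.09 MeV² = 5.09e-6 GeV².
Result: 5.09e-6 × 2.44e14 = 1.24e9 W.

1.24e9 W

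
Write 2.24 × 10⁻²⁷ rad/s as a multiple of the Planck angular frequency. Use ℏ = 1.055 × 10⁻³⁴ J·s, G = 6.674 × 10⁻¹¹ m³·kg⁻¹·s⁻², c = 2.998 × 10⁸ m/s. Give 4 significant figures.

Planck angular frequency: ω_P = √(c⁵/(ℏG)) = 1.855 × 10⁴³ rad/s.
2.24 × 10⁻²⁷ / 1.855 × 10⁴³ = 1.208 × 10⁻⁷⁰

1.208 × 10⁻⁷⁰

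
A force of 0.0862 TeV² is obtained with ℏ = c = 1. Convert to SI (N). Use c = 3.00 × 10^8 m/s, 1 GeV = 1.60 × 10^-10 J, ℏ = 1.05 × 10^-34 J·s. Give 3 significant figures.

7.01 × 10^10 N

Force is [E]/[L] = [E]²/(ℏc); restore (ℏc)⁻¹.
1 GeV² → 1/(ℏc) × (1 GeV in J)² = 8.13 × 10^5 N.
Convert the energy scale: 0.0862 TeV² = 8.62 × 10^4 GeV².
Result: 8.62 × 10^4 × 8.13 × 10^5 = 7.01 × 10^10 N.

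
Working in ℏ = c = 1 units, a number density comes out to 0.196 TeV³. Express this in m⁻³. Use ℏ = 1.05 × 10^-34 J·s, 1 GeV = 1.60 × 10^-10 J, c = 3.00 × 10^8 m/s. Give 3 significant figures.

2.57 × 10^55 m⁻³

Number density is [L]⁻³ = [E]³/(ℏc)³.
1 GeV³ → 1/(ℏc)³ × (1 GeV in J)³ = 1.31 × 10^47 m⁻³.
Convert the energy scale: 0.196 TeV³ = 1.96 × 10^8 GeV³.
Result: 1.96 × 10^8 × 1.31 × 10^47 = 2.57 × 10^55 m⁻³.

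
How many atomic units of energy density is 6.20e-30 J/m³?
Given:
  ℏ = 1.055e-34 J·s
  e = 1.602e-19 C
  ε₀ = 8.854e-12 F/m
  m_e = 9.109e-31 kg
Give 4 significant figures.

atomic unit of energy density: u_au = E_h/a₀³ = m_e⁴e¹⁰/((4πε₀)⁵ℏ⁸) = 2.929e13 J/m³.
6.20e-30 / 2.929e13 = 2.117e-43

2.117e-43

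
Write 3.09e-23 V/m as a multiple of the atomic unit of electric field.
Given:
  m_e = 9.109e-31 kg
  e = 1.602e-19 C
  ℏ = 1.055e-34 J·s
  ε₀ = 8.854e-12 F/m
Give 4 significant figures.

atomic unit of electric field: E_au = E_h/(e a₀) = m_e²e⁵/((4πε₀)³ℏ⁴) = 5.131e11 V/m.
3.09e-23 / 5.131e11 = 6.022e-35

6.022e-35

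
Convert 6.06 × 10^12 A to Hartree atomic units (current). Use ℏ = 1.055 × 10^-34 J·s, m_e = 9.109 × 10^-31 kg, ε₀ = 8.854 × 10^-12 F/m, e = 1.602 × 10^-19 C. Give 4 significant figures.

9.165 × 10^14

atomic unit of electric current: I_au = e E_h/ℏ = m_e e⁵/((4πε₀)²ℏ³) = 6.612 × 10^-3 A.
6.06 × 10^12 / 6.612 × 10^-3 = 9.165 × 10^14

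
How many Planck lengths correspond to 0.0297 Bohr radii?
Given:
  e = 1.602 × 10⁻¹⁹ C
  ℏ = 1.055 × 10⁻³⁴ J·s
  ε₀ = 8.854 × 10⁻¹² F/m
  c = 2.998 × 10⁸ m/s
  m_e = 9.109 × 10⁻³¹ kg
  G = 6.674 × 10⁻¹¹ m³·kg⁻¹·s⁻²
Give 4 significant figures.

Bohr radius: a₀ = 4πε₀ℏ²/(m_e e²) = 5.297 × 10⁻¹¹ m
Planck length: ℓ_P = √(ℏG/c³) = 1.616 × 10⁻³⁵ m
0.0297 × 5.297 × 10⁻¹¹ / 1.616 × 10⁻³⁵ = 9.733 × 10²²

9.733 × 10²²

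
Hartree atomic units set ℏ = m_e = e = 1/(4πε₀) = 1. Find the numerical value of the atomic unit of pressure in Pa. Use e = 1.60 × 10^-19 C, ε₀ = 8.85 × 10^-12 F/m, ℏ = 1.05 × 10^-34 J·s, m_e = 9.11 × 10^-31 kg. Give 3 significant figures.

3.01 × 10^13 Pa

Dimensional analysis gives P_au = E_h/a₀³ = m_e⁴e¹⁰/((4πε₀)⁵ℏ⁸).
E_h = 4.38 × 10^-18 J
a₀ = 5.26 × 10^-11 m
E_h/a₀³ = 3.01 × 10^13 Pa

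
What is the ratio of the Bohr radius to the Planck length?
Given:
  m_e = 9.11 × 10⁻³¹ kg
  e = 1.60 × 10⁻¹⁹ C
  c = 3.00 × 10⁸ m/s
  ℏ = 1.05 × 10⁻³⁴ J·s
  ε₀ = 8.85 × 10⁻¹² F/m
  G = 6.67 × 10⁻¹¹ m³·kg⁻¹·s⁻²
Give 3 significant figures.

Bohr radius: a₀ = 4πε₀ℏ²/(m_e e²) = 5.26 × 10⁻¹¹ m
Planck length: ℓ_P = √(ℏG/c³) = 1.61 × 10⁻³⁵ m
ratio = 5.26 × 10⁻¹¹ / 1.61 × 10⁻³⁵ = 3.26 × 10²⁴

3.26 × 10²⁴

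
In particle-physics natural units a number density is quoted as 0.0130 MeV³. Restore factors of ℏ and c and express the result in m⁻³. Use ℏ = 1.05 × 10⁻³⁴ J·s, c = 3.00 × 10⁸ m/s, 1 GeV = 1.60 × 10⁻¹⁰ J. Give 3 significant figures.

1.70 × 10³⁶ m⁻³

Number density is [L]⁻³ = [E]³/(ℏc)³.
1 GeV³ → 1/(ℏc)³ × (1 GeV in J)³ = 1.31 × 10⁴⁷ m⁻³.
Convert the energy scale: 0.0130 MeV³ = 1.30 × 10⁻¹¹ GeV³.
Result: 1.30 × 10⁻¹¹ × 1.31 × 10⁴⁷ = 1.70 × 10³⁶ m⁻³.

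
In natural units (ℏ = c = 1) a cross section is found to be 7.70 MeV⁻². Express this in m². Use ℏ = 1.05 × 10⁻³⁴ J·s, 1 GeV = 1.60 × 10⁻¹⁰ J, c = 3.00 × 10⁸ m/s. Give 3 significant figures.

Area is [L]² = [E]⁻²·(ℏc)²; restore (ℏc)².
1 GeV⁻² → (ℏc)² × (1 GeV in J)⁻² = 3.88 × 10⁻³² m².
Convert the energy scale: 7.70 MeV⁻² = 7.70 × 10⁶ GeV⁻².
Result: 7.70 × 10⁶ × 3.88 × 10⁻³² = 2.98 × 10⁻²⁵ m².

2.98 × 10⁻²⁵ m²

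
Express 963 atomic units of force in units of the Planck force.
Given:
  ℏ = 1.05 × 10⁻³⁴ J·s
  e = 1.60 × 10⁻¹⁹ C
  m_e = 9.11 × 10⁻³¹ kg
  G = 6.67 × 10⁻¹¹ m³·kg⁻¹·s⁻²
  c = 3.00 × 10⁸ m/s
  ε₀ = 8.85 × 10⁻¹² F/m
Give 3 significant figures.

6.60 × 10⁻⁴⁹

atomic unit of force: F_au = E_h/a₀ = m_e²e⁶/((4πε₀)³ℏ⁴) = 8.33 × 10⁻⁸ N
Planck force: F_P = c⁴/G = 1.21 × 10⁴⁴ N
963 × 8.33 × 10⁻⁸ / 1.21 × 10⁴⁴ = 6.60 × 10⁻⁴⁹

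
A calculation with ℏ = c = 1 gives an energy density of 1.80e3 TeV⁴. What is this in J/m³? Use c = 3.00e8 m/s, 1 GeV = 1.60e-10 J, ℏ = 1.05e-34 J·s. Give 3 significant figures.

3.77e52 J/m³

[E]/[L]³ = [E]⁴/(ℏc)³; restore (ℏc)⁻³.
1 GeV⁴ → 1/(ℏc)³ × (1 GeV in J)⁴ = 2.10e37 J/m³.
Convert the energy scale: 1.80e3 TeV⁴ = 1.80e15 GeV⁴.
Result: 1.80e15 × 2.10e37 = 3.77e52 J/m³.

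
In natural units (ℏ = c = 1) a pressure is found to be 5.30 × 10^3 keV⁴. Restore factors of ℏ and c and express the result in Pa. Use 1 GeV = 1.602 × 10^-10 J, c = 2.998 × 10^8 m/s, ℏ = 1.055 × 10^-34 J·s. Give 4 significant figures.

Pressure is [E]/[L]³ = [E]⁴/(ℏc)³.
1 GeV⁴ → 1/(ℏc)³ × (1 GeV in J)⁴ = 2.082 × 10^37 Pa.
Convert the energy scale: 5.30 × 10^3 keV⁴ = 5.30 × 10^-21 GeV⁴.
Result: 5.30 × 10^-21 × 2.082 × 10^37 = 1.103 × 10^17 Pa.

1.103 × 10^17 Pa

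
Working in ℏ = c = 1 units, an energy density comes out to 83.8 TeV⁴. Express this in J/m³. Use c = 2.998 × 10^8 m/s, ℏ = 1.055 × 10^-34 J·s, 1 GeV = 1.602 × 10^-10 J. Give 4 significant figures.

[E]/[L]³ = [E]⁴/(ℏc)³; restore (ℏc)⁻³.
1 GeV⁴ → 1/(ℏc)³ × (1 GeV in J)⁴ = 2.082 × 10^37 J/m³.
Convert the energy scale: 83.8 TeV⁴ = 8.38 × 10^13 GeV⁴.
Result: 8.38 × 10^13 × 2.082 × 10^37 = 1.744 × 10^51 J/m³.

1.744 × 10^51 J/m³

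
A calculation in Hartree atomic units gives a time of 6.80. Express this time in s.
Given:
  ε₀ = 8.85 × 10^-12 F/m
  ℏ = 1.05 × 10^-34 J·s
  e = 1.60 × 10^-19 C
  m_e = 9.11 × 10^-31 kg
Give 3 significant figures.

1.63 × 10^-16 s

One atomic unit of time: τ_au = (4πε₀)²ℏ³/(m_e e⁴) = 2.40 × 10^-17 s.
6.80 × 2.40 × 10^-17 s = 1.63 × 10^-16 s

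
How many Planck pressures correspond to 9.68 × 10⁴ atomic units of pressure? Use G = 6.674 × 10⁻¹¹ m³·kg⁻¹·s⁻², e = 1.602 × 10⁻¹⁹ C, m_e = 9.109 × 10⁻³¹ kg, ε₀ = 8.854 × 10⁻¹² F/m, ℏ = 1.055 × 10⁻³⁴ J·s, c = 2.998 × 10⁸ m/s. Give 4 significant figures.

6.121 × 10⁻⁹⁶

atomic unit of pressure: P_au = E_h/a₀³ = m_e⁴e¹⁰/((4πε₀)⁵ℏ⁸) = 2.929 × 10¹³ Pa
Planck pressure: p_P = c⁷/(ℏG²) = 4.632 × 10¹¹³ Pa
9.68 × 10⁴ × 2.929 × 10¹³ / 4.632 × 10¹¹³ = 6.121 × 10⁻⁹⁶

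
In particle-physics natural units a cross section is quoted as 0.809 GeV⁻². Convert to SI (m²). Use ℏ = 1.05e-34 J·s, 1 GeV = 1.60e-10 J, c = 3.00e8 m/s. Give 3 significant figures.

Area is [L]² = [E]⁻²·(ℏc)²; restore (ℏc)².
1 GeV⁻² → (ℏc)² × (1 GeV in J)⁻² = 3.88e-32 m².
Result: 0.809 × 3.88e-32 = 3.14e-32 m².

3.14e-32 m²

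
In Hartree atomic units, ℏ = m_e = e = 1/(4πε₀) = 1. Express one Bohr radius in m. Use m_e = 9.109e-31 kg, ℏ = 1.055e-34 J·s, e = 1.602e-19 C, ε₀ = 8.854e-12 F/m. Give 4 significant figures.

5.297e-11 m

From ℏ = m_e = e = 1/(4πε₀) = 1 the length scale is a₀ = 4πε₀ℏ²/(m_e e²).
  = 1.238e-78 / 2.338e-68
  = 5.297e-11 m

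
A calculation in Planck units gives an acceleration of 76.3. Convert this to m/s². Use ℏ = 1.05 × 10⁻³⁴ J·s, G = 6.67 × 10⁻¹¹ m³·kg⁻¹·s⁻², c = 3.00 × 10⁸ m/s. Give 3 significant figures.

4.26 × 10⁵³ m/s²

One Planck acceleration: a_P = √(c⁷/(ℏG)) = 5.59 × 10⁵¹ m/s².
76.3 × 5.59 × 10⁵¹ m/s² = 4.26 × 10⁵³ m/s²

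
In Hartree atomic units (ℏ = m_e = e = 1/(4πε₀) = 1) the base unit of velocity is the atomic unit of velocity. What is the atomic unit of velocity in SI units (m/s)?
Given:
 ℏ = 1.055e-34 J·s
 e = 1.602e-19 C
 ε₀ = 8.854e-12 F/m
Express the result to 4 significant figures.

2.186e6 m/s

v_au = e²/(4πε₀ℏ)
  = 2.566e-38 / 1.174e-44
  = 2.186e6 m/s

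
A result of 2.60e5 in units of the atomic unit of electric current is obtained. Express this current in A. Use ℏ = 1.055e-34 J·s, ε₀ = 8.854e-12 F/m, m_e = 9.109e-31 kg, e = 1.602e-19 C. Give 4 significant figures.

One atomic unit of electric current: I_au = e E_h/ℏ = m_e e⁵/((4πε₀)²ℏ³) = 6.612e-3 A.
2.60e5 × 6.612e-3 A = 1.719e3 A

1.719e3 A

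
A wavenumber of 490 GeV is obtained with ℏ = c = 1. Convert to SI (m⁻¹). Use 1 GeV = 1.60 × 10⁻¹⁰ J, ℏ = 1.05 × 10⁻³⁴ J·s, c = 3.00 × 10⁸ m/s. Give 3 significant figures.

2.49 × 10¹⁸ m⁻¹

Inverse length is [E]/(ℏc).
1 GeV → 1/(ℏc) × (1 GeV in J) = 5.08 × 10¹⁵ m⁻¹.
Result: 490 × 5.08 × 10¹⁵ = 2.49 × 10¹⁸ m⁻¹.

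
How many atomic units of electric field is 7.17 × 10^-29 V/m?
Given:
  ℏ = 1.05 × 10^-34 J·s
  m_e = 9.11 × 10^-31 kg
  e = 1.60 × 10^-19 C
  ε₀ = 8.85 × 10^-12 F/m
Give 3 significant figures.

1.38 × 10^-40

atomic unit of electric field: E_au = E_h/(e a₀) = m_e²e⁵/((4πε₀)³ℏ⁴) = 5.20 × 10^11 V/m.
7.17 × 10^-29 / 5.20 × 10^11 = 1.38 × 10^-40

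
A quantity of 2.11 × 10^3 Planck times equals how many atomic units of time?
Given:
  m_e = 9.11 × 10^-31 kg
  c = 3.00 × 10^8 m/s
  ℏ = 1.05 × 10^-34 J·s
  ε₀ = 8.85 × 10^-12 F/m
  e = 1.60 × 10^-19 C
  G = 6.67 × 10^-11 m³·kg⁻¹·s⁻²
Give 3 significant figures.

4.72 × 10^-24

Planck time: t_P = √(ℏG/c⁵) = 5.37 × 10^-44 s
atomic unit of time: τ_au = (4πε₀)²ℏ³/(m_e e⁴) = 2.40 × 10^-17 s
2.11 × 10^3 × 5.37 × 10^-44 / 2.40 × 10^-17 = 4.72 × 10^-24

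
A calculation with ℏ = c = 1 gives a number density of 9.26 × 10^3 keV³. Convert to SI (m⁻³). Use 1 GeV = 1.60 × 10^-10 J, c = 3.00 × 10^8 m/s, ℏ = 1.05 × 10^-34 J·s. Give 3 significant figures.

Number density is [L]⁻³ = [E]³/(ℏc)³.
1 GeV³ → 1/(ℏc)³ × (1 GeV in J)³ = 1.31 × 10^47 m⁻³.
Convert the energy scale: 9.26 × 10^3 keV³ = 9.26 × 10^-15 GeV³.
Result: 9.26 × 10^-15 × 1.31 × 10^47 = 1.21 × 10^33 m⁻³.

1.21 × 10^33 m⁻³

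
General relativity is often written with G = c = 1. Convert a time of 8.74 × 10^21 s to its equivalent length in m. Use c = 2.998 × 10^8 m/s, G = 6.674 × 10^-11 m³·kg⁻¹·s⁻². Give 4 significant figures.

2.620 × 10^30 m

Time → length via c.
8.74 × 10^21 s × (c) = 2.620 × 10^30 m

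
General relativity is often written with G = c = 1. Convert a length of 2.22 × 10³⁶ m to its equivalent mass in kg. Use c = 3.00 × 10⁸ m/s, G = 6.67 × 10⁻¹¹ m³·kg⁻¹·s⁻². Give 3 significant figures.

3.00 × 10⁶³ kg

Length → mass via c²/G.
2.22 × 10³⁶ m × (c²/G) = 3.00 × 10⁶³ kg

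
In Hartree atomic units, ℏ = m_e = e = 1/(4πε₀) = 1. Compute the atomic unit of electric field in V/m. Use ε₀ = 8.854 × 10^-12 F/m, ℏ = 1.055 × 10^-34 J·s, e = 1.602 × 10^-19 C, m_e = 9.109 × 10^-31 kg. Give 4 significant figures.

5.131 × 10^11 V/m

From ℏ = m_e = e = 1/(4πε₀) = 1 the electric field scale is E_au = E_h/(e a₀) = m_e²e⁵/((4πε₀)³ℏ⁴).
E_h = 4.354 × 10^-18 J
a₀ = 5.297 × 10^-11 m
E_h/(e·a₀) = 5.131 × 10^11 V/m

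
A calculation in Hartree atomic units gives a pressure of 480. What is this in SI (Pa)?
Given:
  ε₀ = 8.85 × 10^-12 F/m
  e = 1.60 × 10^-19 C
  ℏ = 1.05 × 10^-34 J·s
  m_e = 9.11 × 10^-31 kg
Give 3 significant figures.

One atomic unit of pressure: P_au = E_h/a₀³ = m_e⁴e¹⁰/((4πε₀)⁵ℏ⁸) = 3.01 × 10^13 Pa.
480 × 3.01 × 10^13 Pa = 1.45 × 10^16 Pa

1.45 × 10^16 Pa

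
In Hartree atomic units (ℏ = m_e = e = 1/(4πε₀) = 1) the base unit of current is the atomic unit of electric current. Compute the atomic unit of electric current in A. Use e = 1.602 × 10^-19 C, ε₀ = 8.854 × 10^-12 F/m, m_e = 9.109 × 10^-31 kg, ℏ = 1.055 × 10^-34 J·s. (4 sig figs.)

I_au = e E_h/ℏ = m_e e⁵/((4πε₀)²ℏ³)
E_h = 4.354 × 10^-18 J
e·E_h/ℏ = 6.612 × 10^-3 A

6.612 × 10^-3 A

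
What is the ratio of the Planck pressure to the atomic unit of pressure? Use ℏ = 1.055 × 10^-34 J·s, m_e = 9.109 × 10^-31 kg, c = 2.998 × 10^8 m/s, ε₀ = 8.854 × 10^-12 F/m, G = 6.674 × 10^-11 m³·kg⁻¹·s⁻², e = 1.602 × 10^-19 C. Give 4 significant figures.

1.581 × 10^100

Planck pressure: p_P = c⁷/(ℏG²) = 4.632 × 10^113 Pa
atomic unit of pressure: P_au = E_h/a₀³ = m_e⁴e¹⁰/((4πε₀)⁵ℏ⁸) = 2.929 × 10^13 Pa
ratio = 4.632 × 10^113 / 2.929 × 10^13 = 1.581 × 10^100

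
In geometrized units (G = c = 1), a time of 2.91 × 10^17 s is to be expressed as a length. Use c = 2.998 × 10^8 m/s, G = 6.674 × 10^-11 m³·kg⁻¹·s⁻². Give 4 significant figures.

8.724 × 10^25 m

Time → length via c.
2.91 × 10^17 s × (c) = 8.724 × 10^25 m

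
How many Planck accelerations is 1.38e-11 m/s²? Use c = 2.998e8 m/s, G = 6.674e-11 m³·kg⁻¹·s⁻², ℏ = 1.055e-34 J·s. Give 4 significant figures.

Planck acceleration: a_P = √(c⁷/(ℏG)) = 5.560e51 m/s².
1.38e-11 / 5.560e51 = 2.482e-63

2.482e-63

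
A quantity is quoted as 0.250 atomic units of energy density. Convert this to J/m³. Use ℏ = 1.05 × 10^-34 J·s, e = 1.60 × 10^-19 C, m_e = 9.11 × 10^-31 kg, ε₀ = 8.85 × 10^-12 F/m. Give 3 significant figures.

One atomic unit of energy density: u_au = E_h/a₀³ = m_e⁴e¹⁰/((4πε₀)⁵ℏ⁸) = 3.01 × 10^13 J/m³.
0.250 × 3.01 × 10^13 J/m³ = 7.53 × 10^12 J/m³

7.53 × 10^12 J/m³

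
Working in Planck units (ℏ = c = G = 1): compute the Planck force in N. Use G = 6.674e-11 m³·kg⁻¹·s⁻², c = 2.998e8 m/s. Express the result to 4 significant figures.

1.210e44 N

From ℏ = c = G = 1 the force scale is F_P = c⁴/G.
  = 8.078e33 / 6.674e-11
  = 1.210e44 N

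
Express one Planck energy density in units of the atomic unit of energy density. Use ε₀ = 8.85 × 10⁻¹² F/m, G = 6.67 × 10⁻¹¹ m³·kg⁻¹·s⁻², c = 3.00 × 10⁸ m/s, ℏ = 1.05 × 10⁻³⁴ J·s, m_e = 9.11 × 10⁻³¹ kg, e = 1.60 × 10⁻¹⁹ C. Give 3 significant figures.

Planck energy density: u_P = c⁷/(ℏG²) = 4.68 × 10¹¹³ J/m³
atomic unit of energy density: u_au = E_h/a₀³ = m_e⁴e¹⁰/((4πε₀)⁵ℏ⁸) = 3.01 × 10¹³ J/m³
ratio = 4.68 × 10¹¹³ / 3.01 × 10¹³ = 1.55 × 10¹⁰⁰

1.55 × 10¹⁰⁰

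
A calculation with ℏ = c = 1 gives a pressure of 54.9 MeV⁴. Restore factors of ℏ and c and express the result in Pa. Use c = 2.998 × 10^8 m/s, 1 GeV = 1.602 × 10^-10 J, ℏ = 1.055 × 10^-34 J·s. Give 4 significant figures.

1.143 × 10^27 Pa

Pressure is [E]/[L]³ = [E]⁴/(ℏc)³.
1 GeV⁴ → 1/(ℏc)³ × (1 GeV in J)⁴ = 2.082 × 10^37 Pa.
Convert the energy scale: 54.9 MeV⁴ = 5.49 × 10^-11 GeV⁴.
Result: 5.49 × 10^-11 × 2.082 × 10^37 = 1.143 × 10^27 Pa.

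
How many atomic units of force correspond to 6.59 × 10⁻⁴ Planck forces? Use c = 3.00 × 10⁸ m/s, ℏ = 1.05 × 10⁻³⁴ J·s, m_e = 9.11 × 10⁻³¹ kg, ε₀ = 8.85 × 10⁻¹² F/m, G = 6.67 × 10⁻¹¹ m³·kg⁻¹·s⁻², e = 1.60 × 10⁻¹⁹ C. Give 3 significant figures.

9.61 × 10⁴⁷

Planck force: F_P = c⁴/G = 1.21 × 10⁴⁴ N
atomic unit of force: F_au = E_h/a₀ = m_e²e⁶/((4πε₀)³ℏ⁴) = 8.33 × 10⁻⁸ N
6.59 × 10⁻⁴ × 1.21 × 10⁴⁴ / 8.33 × 10⁻⁸ = 9.61 × 10⁴⁷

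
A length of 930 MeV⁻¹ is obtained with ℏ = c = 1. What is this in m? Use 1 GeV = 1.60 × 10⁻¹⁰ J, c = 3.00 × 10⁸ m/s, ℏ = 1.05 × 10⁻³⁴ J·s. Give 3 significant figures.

1.83 × 10⁻¹⁰ m

A length is [E]⁻¹ in ℏ=c=1; restore one factor of ℏc.
1 GeV⁻¹ → ℏc × (1 GeV in J)⁻¹ = 1.97 × 10⁻¹⁶ m.
Convert the energy scale: 930 MeV⁻¹ = 9.30 × 10⁵ GeV⁻¹.
Result: 9.30 × 10⁵ × 1.97 × 10⁻¹⁶ = 1.83 × 10⁻¹⁰ m.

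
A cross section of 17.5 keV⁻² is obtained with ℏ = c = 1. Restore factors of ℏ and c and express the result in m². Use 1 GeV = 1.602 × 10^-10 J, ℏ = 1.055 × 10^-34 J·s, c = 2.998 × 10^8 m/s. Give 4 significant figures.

Area is [L]² = [E]⁻²·(ℏc)²; restore (ℏc)².
1 GeV⁻² → (ℏc)² × (1 GeV in J)⁻² = 3.898 × 10^-32 m².
Convert the energy scale: 17.5 keV⁻² = 1.75 × 10^13 GeV⁻².
Result: 1.75 × 10^13 × 3.898 × 10^-32 = 6.822 × 10^-19 m².

6.822 × 10^-19 m²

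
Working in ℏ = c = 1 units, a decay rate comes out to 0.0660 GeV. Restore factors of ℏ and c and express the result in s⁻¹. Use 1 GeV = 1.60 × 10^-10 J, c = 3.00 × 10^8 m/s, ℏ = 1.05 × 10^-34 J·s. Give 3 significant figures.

1.01 × 10^23 s⁻¹

A rate is [E]/ℏ; divide by ℏ.
1 GeV → 1/ℏ × (1 GeV in J) = 1.52 × 10^24 s⁻¹.
Result: 0.0660 × 1.52 × 10^24 = 1.01 × 10^23 s⁻¹.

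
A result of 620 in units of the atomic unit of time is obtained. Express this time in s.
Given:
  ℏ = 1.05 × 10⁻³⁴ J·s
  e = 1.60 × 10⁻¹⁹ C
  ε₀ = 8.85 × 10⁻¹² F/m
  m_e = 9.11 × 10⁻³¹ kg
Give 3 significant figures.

One atomic unit of time: τ_au = (4πε₀)²ℏ³/(m_e e⁴) = 2.40 × 10⁻¹⁷ s.
620 × 2.40 × 10⁻¹⁷ s = 1.49 × 10⁻¹⁴ s

1.49 × 10⁻¹⁴ s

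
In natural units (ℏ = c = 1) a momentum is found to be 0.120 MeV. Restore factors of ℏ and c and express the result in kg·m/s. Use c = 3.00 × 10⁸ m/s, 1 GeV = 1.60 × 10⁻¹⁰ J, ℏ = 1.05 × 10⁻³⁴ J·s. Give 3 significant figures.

6.40 × 10⁻²³ kg·m/s

Momentum is [E]/c; divide by c.
1 GeV → 1/c × (1 GeV in J) = 5.33 × 10⁻¹⁹ kg·m/s.
Convert the energy scale: 0.120 MeV = 1.20 × 10⁻⁴ GeV.
Result: 1.20 × 10⁻⁴ × 5.33 × 10⁻¹⁹ = 6.40 × 10⁻²³ kg·m/s.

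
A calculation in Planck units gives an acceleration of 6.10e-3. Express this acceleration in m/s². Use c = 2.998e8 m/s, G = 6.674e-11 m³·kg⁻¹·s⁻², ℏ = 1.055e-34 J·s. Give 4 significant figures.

3.392e49 m/s²

One Planck acceleration: a_P = √(c⁷/(ℏG)) = 5.560e51 m/s².
6.10e-3 × 5.560e51 m/s² = 3.392e49 m/s²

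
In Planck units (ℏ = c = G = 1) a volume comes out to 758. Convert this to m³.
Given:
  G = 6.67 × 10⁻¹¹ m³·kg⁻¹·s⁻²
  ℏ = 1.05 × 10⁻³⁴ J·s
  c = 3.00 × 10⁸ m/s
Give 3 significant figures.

One Planck volume: V_P = (ℏG/c³)^(3/2) = 4.18 × 10⁻¹⁰⁵ m³.
758 × 4.18 × 10⁻¹⁰⁵ m³ = 3.17 × 10⁻¹⁰² m³

3.17 × 10⁻¹⁰² m³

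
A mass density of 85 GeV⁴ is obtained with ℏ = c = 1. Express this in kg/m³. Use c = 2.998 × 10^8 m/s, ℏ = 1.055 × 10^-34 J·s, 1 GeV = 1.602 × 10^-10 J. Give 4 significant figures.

1.969 × 10^22 kg/m³

Mass density is [E]/(c²[L]³) = [E]⁴/(ℏ³c⁵).
1 GeV⁴ → 1/(ℏ³c⁵) × (1 GeV in J)⁴ = 2.316 × 10^20 kg/m³.
Result: 85 × 2.316 × 10^20 = 1.969 × 10^22 kg/m³.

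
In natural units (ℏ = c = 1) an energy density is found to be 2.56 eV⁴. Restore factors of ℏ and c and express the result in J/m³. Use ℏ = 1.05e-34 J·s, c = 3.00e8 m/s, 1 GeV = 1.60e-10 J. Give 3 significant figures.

53.7 J/m³

[E]/[L]³ = [E]⁴/(ℏc)³; restore (ℏc)⁻³.
1 GeV⁴ → 1/(ℏc)³ × (1 GeV in J)⁴ = 2.10e37 J/m³.
Convert the energy scale: 2.56 eV⁴ = 2.56e-36 GeV⁴.
Result: 2.56e-36 × 2.10e37 = 53.7 J/m³.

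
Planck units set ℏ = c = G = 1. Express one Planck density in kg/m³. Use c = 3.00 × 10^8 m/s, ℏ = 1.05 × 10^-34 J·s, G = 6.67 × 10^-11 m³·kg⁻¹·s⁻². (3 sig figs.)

From ℏ = c = G = 1 the density scale is ρ_P = c⁵/(ℏG²).
  = 2.43 × 10^42 / 4.67 × 10^-55
  = 5.20 × 10^96 kg/m³

5.20 × 10^96 kg/m³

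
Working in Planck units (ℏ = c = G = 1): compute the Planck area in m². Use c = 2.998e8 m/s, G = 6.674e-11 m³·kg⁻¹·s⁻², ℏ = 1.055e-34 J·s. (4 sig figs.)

2.613e-70 m²

From ℏ = c = G = 1 the area scale is A_P = ℏG/c³.
  = 7.041e-45 / 2.695e25
  = 2.613e-70 m²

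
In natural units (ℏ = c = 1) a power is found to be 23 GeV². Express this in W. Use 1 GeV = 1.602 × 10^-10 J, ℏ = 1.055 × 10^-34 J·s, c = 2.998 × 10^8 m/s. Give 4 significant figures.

5.595 × 10^15 W

Power is [E]/[T] = [E]²/ℏ.
1 GeV² → 1/ℏ × (1 GeV in J)² = 2.433 × 10^14 W.
Result: 23 × 2.433 × 10^14 = 5.595 × 10^15 W.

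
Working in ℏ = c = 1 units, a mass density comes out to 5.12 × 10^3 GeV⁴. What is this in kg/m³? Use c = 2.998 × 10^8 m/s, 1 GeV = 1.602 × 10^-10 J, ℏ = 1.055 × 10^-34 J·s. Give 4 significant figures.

Mass density is [E]/(c²[L]³) = [E]⁴/(ℏ³c⁵).
1 GeV⁴ → 1/(ℏ³c⁵) × (1 GeV in J)⁴ = 2.316 × 10^20 kg/m³.
Result: 5.12 × 10^3 × 2.316 × 10^20 = 1.186 × 10^24 kg/m³.

1.186 × 10^24 kg/m³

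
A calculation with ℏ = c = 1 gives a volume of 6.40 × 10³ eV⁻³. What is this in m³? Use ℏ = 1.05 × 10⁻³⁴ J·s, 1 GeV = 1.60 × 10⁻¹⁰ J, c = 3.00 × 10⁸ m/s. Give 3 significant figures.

4.88 × 10⁻¹⁷ m³

Volume is [L]³ = [E]⁻³·(ℏc)³.
1 GeV⁻³ → (ℏc)³ × (1 GeV in J)⁻³ = 7.63 × 10⁻⁴⁸ m³.
Convert the energy scale: 6.40 × 10³ eV⁻³ = 6.40 × 10³⁰ GeV⁻³.
Result: 6.40 × 10³⁰ × 7.63 × 10⁻⁴⁸ = 4.88 × 10⁻¹⁷ m³.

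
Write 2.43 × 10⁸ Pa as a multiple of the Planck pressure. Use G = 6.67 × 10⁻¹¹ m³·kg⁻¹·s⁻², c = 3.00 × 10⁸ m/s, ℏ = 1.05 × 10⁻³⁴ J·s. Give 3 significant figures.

Planck pressure: p_P = c⁷/(ℏG²) = 4.68 × 10¹¹³ Pa.
2.43 × 10⁸ / 4.68 × 10¹¹³ = 5.19 × 10⁻¹⁰⁶

5.19 × 10⁻¹⁰⁶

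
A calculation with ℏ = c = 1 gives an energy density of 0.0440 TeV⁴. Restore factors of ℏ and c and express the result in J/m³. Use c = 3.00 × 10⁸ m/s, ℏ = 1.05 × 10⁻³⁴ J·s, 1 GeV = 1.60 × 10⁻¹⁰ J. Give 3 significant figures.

[E]/[L]³ = [E]⁴/(ℏc)³; restore (ℏc)⁻³.
1 GeV⁴ → 1/(ℏc)³ × (1 GeV in J)⁴ = 2.10 × 10³⁷ J/m³.
Convert the energy scale: 0.0440 TeV⁴ = 4.40 × 10¹⁰ GeV⁴.
Result: 4.40 × 10¹⁰ × 2.10 × 10³⁷ = 9.23 × 10⁴⁷ J/m³.

9.23 × 10⁴⁷ J/m³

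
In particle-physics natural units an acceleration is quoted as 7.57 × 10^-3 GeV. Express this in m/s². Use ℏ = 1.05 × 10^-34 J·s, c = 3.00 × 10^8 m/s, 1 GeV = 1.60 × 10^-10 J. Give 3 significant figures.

Acceleration is [L]/[T]² = c·[E]/ℏ.
1 GeV → c/ℏ × (1 GeV in J) = 4.57 × 10^32 m/s².
Result: 7.57 × 10^-3 × 4.57 × 10^32 = 3.46 × 10^30 m/s².

3.46 × 10^30 m/s²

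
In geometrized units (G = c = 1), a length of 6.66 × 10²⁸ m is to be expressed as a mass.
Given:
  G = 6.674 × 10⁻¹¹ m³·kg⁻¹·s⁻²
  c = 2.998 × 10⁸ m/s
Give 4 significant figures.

Length → mass via c²/G.
6.66 × 10²⁸ m × (c²/G) = 8.969 × 10⁵⁵ kg

8.969 × 10⁵⁵ kg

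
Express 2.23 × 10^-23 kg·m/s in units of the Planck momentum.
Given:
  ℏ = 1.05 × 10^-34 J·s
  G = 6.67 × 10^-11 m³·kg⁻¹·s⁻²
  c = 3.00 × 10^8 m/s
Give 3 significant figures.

3.42 × 10^-24

Planck momentum: p_P = √(ℏc³/G) = 6.52 kg·m/s.
2.23 × 10^-23 / 6.52 = 3.42 × 10^-24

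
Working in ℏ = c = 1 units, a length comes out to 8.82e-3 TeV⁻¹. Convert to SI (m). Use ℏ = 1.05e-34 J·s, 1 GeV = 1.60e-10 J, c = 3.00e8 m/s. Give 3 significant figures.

A length is [E]⁻¹ in ℏ=c=1; restore one factor of ℏc.
1 GeV⁻¹ → ℏc × (1 GeV in J)⁻¹ = 1.97e-16 m.
Convert the energy scale: 8.82e-3 TeV⁻¹ = 8.82e-6 GeV⁻¹.
Result: 8.82e-6 × 1.97e-16 = 1.74e-21 m.

1.74e-21 m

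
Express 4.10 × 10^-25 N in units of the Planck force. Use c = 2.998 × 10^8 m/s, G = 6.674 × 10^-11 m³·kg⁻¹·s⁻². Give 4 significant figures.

3.387 × 10^-69

Planck force: F_P = c⁴/G = 1.210 × 10^44 N.
4.10 × 10^-25 / 1.210 × 10^44 = 3.387 × 10^-69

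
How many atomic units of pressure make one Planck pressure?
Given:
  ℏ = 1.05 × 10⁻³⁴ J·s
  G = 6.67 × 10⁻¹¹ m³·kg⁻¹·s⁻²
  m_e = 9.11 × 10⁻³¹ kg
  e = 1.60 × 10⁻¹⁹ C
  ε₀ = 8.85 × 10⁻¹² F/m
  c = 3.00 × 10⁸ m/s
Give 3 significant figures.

1.55 × 10¹⁰⁰

Planck pressure: p_P = c⁷/(ℏG²) = 4.68 × 10¹¹³ Pa
atomic unit of pressure: P_au = E_h/a₀³ = m_e⁴e¹⁰/((4πε₀)⁵ℏ⁸) = 3.01 × 10¹³ Pa
ratio = 4.68 × 10¹¹³ / 3.01 × 10¹³ = 1.55 × 10¹⁰⁰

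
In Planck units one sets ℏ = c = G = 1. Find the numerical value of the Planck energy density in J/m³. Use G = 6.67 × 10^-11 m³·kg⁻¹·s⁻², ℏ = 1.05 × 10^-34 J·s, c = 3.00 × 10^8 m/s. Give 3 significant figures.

4.68 × 10^113 J/m³

u_P = c⁷/(ℏG²)
  = 2.19 × 10^59 / 4.67 × 10^-55
  = 4.68 × 10^113 J/m³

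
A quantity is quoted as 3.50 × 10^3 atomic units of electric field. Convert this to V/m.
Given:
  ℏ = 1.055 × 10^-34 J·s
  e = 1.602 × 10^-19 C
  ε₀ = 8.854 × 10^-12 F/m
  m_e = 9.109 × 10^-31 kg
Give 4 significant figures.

1.796 × 10^15 V/m

One atomic unit of electric field: E_au = E_h/(e a₀) = m_e²e⁵/((4πε₀)³ℏ⁴) = 5.131 × 10^11 V/m.
3.50 × 10^3 × 5.131 × 10^11 V/m = 1.796 × 10^15 V/m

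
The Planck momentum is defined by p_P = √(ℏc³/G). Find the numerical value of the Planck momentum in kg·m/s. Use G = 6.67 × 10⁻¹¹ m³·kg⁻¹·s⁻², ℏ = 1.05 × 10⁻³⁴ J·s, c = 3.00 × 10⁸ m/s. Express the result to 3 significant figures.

p_P = √(ℏc³/G)
  = √(42.5)
  = 6.52 kg·m/s

6.52 kg·m/s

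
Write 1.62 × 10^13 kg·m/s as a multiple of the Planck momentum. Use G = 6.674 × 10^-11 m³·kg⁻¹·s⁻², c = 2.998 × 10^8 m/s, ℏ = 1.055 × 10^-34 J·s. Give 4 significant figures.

2.482 × 10^12

Planck momentum: p_P = √(ℏc³/G) = 6.527 kg·m/s.
1.62 × 10^13 / 6.527 = 2.482 × 10^12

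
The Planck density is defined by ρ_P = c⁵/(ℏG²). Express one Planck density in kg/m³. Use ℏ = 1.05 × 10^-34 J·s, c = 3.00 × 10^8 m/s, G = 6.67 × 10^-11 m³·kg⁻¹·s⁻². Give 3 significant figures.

ρ_P = c⁵/(ℏG²)
  = 2.43 × 10^42 / 4.67 × 10^-55
  = 5.20 × 10^96 kg/m³

5.20 × 10^96 kg/m³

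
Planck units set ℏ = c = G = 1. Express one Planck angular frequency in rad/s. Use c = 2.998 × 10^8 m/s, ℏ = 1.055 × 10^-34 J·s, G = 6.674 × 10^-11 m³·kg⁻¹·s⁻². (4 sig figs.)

Dimensional analysis gives ω_P = √(c⁵/(ℏG)).
  = √(3.440 × 10^86)
  = 1.855 × 10^43 rad/s

1.855 × 10^43 rad/s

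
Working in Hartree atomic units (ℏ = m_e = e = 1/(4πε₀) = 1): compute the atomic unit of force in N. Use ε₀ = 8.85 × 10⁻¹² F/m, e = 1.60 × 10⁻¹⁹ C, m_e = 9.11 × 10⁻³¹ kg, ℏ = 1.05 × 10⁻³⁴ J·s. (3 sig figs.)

Dimensional analysis gives F_au = E_h/a₀ = m_e²e⁶/((4πε₀)³ℏ⁴).
E_h = 4.38 × 10⁻¹⁸ J
a₀ = 5.26 × 10⁻¹¹ m
E_h/a₀ = 8.33 × 10⁻⁸ N

8.33 × 10⁻⁸ N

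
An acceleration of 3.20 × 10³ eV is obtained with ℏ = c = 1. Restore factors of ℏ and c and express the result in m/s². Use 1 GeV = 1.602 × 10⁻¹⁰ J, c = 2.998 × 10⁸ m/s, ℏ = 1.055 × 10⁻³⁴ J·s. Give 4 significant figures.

1.457 × 10²⁷ m/s²

Acceleration is [L]/[T]² = c·[E]/ℏ.
1 GeV → c/ℏ × (1 GeV in J) = 4.552 × 10³² m/s².
Convert the energy scale: 3.20 × 10³ eV = 3.20 × 10⁻⁶ GeV.
Result: 3.20 × 10⁻⁶ × 4.552 × 10³² = 1.457 × 10²⁷ m/s².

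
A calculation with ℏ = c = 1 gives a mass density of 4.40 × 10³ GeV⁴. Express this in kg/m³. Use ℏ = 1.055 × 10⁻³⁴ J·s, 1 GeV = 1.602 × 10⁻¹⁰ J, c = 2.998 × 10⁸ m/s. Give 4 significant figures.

Mass density is [E]/(c²[L]³) = [E]⁴/(ℏ³c⁵).
1 GeV⁴ → 1/(ℏ³c⁵) × (1 GeV in J)⁴ = 2.316 × 10²⁰ kg/m³.
Result: 4.40 × 10³ × 2.316 × 10²⁰ = 1.019 × 10²⁴ kg/m³.

1.019 × 10²⁴ kg/m³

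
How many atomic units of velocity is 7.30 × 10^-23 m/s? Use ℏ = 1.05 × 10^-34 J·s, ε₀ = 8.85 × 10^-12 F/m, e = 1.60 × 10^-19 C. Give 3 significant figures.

3.33 × 10^-29

atomic unit of velocity: v_au = e²/(4πε₀ℏ) = 2.19 × 10^6 m/s.
7.30 × 10^-23 / 2.19 × 10^6 = 3.33 × 10^-29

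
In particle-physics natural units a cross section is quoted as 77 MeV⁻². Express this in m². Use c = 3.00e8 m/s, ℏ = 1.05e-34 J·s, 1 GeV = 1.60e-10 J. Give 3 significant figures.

Area is [L]² = [E]⁻²·(ℏc)²; restore (ℏc)².
1 GeV⁻² → (ℏc)² × (1 GeV in J)⁻² = 3.88e-32 m².
Convert the energy scale: 77 MeV⁻² = 7.70e7 GeV⁻².
Result: 7.70e7 × 3.88e-32 = 2.98e-24 m².

2.98e-24 m²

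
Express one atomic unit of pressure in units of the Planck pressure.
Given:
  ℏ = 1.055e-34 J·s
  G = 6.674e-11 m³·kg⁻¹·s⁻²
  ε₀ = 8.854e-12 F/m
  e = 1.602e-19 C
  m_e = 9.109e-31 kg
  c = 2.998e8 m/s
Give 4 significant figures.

atomic unit of pressure: P_au = E_h/a₀³ = m_e⁴e¹⁰/((4πε₀)⁵ℏ⁸) = 2.929e13 Pa
Planck pressure: p_P = c⁷/(ℏG²) = 4.632e113 Pa
ratio = 2.929e13 / 4.632e113 = 6.323e-101

6.323e-101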